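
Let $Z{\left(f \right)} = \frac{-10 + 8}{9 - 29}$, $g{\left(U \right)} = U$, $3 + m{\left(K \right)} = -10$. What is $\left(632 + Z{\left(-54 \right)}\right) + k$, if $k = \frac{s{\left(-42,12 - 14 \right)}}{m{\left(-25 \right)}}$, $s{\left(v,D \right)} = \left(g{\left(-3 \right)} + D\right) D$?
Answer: $\frac{82073}{130} \approx 631.33$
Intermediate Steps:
$m{\left(K \right)} = -13$ ($m{\left(K \right)} = -3 - 10 = -13$)
$Z{\left(f \right)} = \frac{1}{10}$ ($Z{\left(f \right)} = - \frac{2}{-20} = \left(-2\right) \left(- \frac{1}{20}\right) = \frac{1}{10}$)
$s{\left(v,D \right)} = D \left(-3 + D\right)$ ($s{\left(v,D \right)} = \left(-3 + D\right) D = D \left(-3 + D\right)$)
$k = - \frac{10}{13}$ ($k = \frac{\left(12 - 14\right) \left(-3 + \left(12 - 14\right)\right)}{-13} = \left(12 - 14\right) \left(-3 + \left(12 - 14\right)\right) \left(- \frac{1}{13}\right) = - 2 \left(-3 - 2\right) \left(- \frac{1}{13}\right) = \left(-2\right) \left(-5\right) \left(- \frac{1}{13}\right) = 10 \left(- \frac{1}{13}\right) = - \frac{10}{13} \approx -0.76923$)
$\left(632 + Z{\left(-54 \right)}\right) + k = \left(632 + \frac{1}{10}\right) - \frac{10}{13} = \frac{6321}{10} - \frac{10}{13} = \frac{82073}{130}$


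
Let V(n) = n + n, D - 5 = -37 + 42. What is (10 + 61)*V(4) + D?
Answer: 578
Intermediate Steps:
D = 10 (D = 5 + (-37 + 42) = 5 + 5 = 10)
V(n) = 2*n
(10 + 61)*V(4) + D = (10 + 61)*(2*4) + 10 = 71*8 + 10 = 568 + 10 = 578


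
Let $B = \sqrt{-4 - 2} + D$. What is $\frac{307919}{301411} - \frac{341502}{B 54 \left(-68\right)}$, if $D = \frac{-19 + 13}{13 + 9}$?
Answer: $\frac{- 188144169473 i + 2072910708 \sqrt{6}}{184463532 \left(3 i + 11 \sqrt{6}\right)} \approx -3.154 - 37.503 i$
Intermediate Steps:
$D = - \frac{3}{11}$ ($D = - \frac{6}{22} = \left(-6\right) \frac{1}{22} = - \frac{3}{11} \approx -0.27273$)
$B = - \frac{3}{11} + i \sqrt{6}$ ($B = \sqrt{-4 - 2} - \frac{3}{11} = \sqrt{-6} - \frac{3}{11} = i \sqrt{6} - \frac{3}{11} = - \frac{3}{11} + i \sqrt{6} \approx -0.27273 + 2.4495 i$)
$\frac{307919}{301411} - \frac{341502}{B 54 \left(-68\right)} = \frac{307919}{301411} - \frac{341502}{\left(- \frac{3}{11} + i \sqrt{6}\right) 54 \left(-68\right)} = 307919 \cdot \frac{1}{301411} - \frac{341502}{\left(- \frac{162}{11} + 54 i \sqrt{6}\right) \left(-68\right)} = \frac{307919}{301411} - \frac{341502}{\frac{11016}{11} - 3672 i \sqrt{6}}$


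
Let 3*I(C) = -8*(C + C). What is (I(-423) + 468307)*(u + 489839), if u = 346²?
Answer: 286834029465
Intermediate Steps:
u = 119716
I(C) = -16*C/3 (I(C) = (-8*(C + C))/3 = (-16*C)/3 = -16*C/3)
(I(-423) + 468307)*(u + 489839) = (-16/3*(-423) + 468307)*(119716 + 489839) = (2256 + 468307)*609555 = 470563*609555 = 286834029465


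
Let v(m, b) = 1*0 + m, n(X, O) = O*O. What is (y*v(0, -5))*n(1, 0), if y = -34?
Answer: 0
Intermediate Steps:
n(X, O) = O²
v(m, b) = m (v(m, b) = 0 + m = m)
(y*v(0, -5))*n(1, 0) = -34*0*0² = 0*0 = 0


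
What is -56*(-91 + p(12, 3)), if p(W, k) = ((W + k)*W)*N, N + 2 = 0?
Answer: 25256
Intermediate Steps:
N = -2 (N = -2 + 0 = -2)
p(W, k) = -2*W*(W + k) (p(W, k) = ((W + k)*W)*(-2) = (W*(W + k))*(-2) = -2*W*(W + k))
-56*(-91 + p(12, 3)) = -56*(-91 - 2*12*(12 + 3)) = -56*(-91 - 2*12*15) = -56*(-91 - 360) = -56*(-451) = 25256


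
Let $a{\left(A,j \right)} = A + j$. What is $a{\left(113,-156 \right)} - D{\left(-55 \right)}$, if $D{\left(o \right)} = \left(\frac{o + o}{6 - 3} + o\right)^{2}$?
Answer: $- \frac{76012}{9} \approx -8445.8$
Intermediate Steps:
$D{\left(o \right)} = \frac{25 o^{2}}{9}$ ($D{\left(o \right)} = \left(\frac{2 o}{3} + o\right)^{2} = \left(\frac{5 o}{3}\right)^{2} = \frac{25 o^{2}}{9}$)
$a{\left(113,-156 \right)} - D{\left(-55 \right)} = \left(113 - 156\right) - \frac{25 \left(-55\right)^{2}}{9} = -43 - \frac{25}{9} \cdot 3025 = -43 - \frac{75625}{9} = - \frac{76012}{9}$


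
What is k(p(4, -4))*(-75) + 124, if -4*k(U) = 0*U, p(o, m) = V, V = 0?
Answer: 124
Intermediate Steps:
p(o, m) = 0
k(U) = 0 (k(U) = -0*U = -¼*0 = 0)
k(p(4, -4))*(-75) + 124 = 0*(-75) + 124 = 0 + 124 = 124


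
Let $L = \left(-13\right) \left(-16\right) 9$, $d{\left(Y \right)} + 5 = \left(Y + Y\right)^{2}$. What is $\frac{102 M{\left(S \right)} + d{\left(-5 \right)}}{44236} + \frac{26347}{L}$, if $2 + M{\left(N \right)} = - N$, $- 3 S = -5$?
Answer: $\frac{291240901}{20702448} \approx 14.068$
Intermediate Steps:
$S = \frac{5}{3}$ ($S = \left(- \frac{1}{3}\right) \left(-5\right) = \frac{5}{3} \approx 1.6667$)
$d{\left(Y \right)} = -5 + 4 Y^{2}$ ($d{\left(Y \right)} = -5 + \left(Y + Y\right)^{2} = -5 + \left(2 Y\right)^{2} = -5 + 4 Y^{2}$)
$L = 1872$ ($L = 208 \cdot 9 = 1872$)
$M{\left(N \right)} = -2 - N$
$\frac{102 M{\left(S \right)} + d{\left(-5 \right)}}{44236} + \frac{26347}{L} = \frac{102 \left(-2 - \frac{5}{3}\right) - \left(5 - 4 \left(-5\right)^{2}\right)}{44236} + \frac{26347}{1872} = \left(102 \left(-2 - \frac{5}{3}\right) + \left(-5 + 4 \cdot 25\right)\right) \frac{1}{44236} + 26347 \cdot \frac{1}{1872} = \left(102 \left(- \frac{11}{3}\right) + \left(-5 + 100\right)\right) \frac{1}{44236} + \frac{26347}{1872} = \left(-374 + 95\right) \frac{1}{44236} + \frac{26347}{1872} = \left(-279\right) \frac{1}{44236} + \frac{26347}{1872} = - \frac{279}{44236} + \frac{26347}{1872} = \frac{291240901}{20702448}$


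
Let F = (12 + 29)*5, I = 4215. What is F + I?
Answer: 4420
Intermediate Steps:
F = 205 (F = 41*5 = 205)
F + I = 205 + 4215 = 4420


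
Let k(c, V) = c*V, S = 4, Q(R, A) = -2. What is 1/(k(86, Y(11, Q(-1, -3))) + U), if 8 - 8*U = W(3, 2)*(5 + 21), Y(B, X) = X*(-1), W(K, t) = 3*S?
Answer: 1/134 ≈ 0.0074627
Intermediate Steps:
W(K, t) = 12 (W(K, t) = 3*4 = 12)
Y(B, X) = -X
U = -38 (U = 1 - 3*(5 + 21)/2 = 1 - 3*26/2 = 1 - 1/8*312 = 1 - 39 = -38)
k(c, V) = V*c
1/(k(86, Y(11, Q(-1, -3))) + U) = 1/(-1*(-2)*86 - 38) = 1/(2*86 - 38) = 1/(172 - 38) = 1/134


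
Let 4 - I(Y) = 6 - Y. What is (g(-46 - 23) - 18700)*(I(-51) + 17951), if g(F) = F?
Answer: -335927562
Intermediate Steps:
I(Y) = -2 + Y (I(Y) = 4 - (6 - Y) = 4 + (-6 + Y) = -2 + Y)
(g(-46 - 23) - 18700)*(I(-51) + 17951) = ((-46 - 23) - 18700)*((-2 - 51) + 17951) = (-69 - 18700)*(-53 + 17951) = -18769*17898 = -335927562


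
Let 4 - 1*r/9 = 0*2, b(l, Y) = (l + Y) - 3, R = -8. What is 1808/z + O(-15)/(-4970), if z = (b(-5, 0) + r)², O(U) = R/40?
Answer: 401157/173950 ≈ 2.3062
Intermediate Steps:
O(U) = -⅕ (O(U) = -8/40 = -8*1/40 = -⅕)
b(l, Y) = -3 + Y + l (b(l, Y) = (Y + l) - 3 = -3 + Y + l)
r = 36 (r = 36 - 0*2 = 36 - 9*0 = 36 + 0 = 36)
z = 784 (z = ((-3 + 0 - 5) + 36)² = (-8 + 36)² = 28² = 784)
1808/z + O(-15)/(-4970) = 1808/784 - ⅕/(-4970) = 1808*(1/784) - ⅕*(-1/4970) = 113/49 + 1/24850 = 401157/173950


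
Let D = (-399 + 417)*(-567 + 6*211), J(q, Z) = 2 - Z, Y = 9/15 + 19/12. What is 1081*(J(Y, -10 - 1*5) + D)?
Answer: 13619519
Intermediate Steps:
Y = 131/60 (Y = 9*(1/15) + 19*(1/12) = 3/5 + 19/12 = 131/60 ≈ 2.1833)
D = 12582 (D = 18*(-567 + 1266) = 18*699 = 12582)
1081*(J(Y, -10 - 1*5) + D) = 1081*((2 - (-10 - 1*5)) + 12582) = 1081*((2 - (-10 - 5)) + 12582) = 1081*((2 - 1*(-15)) + 12582) = 1081*((2 + 15) + 12582) = 1081*(17 + 12582) = 1081*12599 = 13619519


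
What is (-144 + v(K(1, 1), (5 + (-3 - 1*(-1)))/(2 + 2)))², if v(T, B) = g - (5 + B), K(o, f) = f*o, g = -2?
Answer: 368449/16 ≈ 23028.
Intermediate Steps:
v(T, B) = -7 - B (v(T, B) = -2 - (5 + B) = -2 + (-5 - B) = -7 - B)
(-144 + v(K(1, 1), (5 + (-3 - 1*(-1)))/(2 + 2)))² = (-144 + (-7 - (5 + (-3 - 1*(-1)))/(2 + 2)))² = (-144 + (-7 - (5 + (-3 + 1))/4))² = (-144 + (-7 - (5 - 2)/4))² = (-144 + (-7 - 3/4))² = (-144 + (-7 - 1*¾))² = (-144 + (-7 - ¾))² = (-144 - 31/4)² = (-607/4)² = 368449/16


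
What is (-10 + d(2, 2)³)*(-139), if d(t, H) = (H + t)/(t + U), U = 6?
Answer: 10981/8 ≈ 1372.6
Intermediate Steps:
d(t, H) = (H + t)/(6 + t) (d(t, H) = (H + t)/(t + 6) = (H + t)/(6 + t))
(-10 + d(2, 2)³)*(-139) = (-10 + ((2 + 2)/(6 + 2))³)*(-139) = (-10 + (4/8)³)*(-139) = (-10 + ((⅛)*4)³)*(-139) = (-10 + (½)³)*(-139) = (-10 + ⅛)*(-139) = -79/8*(-139) = 10981/8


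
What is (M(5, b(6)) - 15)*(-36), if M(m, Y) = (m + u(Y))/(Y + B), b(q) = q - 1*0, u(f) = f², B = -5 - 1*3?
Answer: 1278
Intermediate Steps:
B = -8 (B = -5 - 3 = -8)
b(q) = q (b(q) = q + 0 = q)
M(m, Y) = (m + Y²)/(-8 + Y) (M(m, Y) = (m + Y²)/(Y - 8) = (m + Y²)/(-8 + Y))
(M(5, b(6)) - 15)*(-36) = ((5 + 6²)/(-8 + 6) - 15)*(-36) = ((5 + 36)/(-2) - 15)*(-36) = (-½*41 - 15)*(-36) = (-41/2 - 15)*(-36) = -71/2*(-36) = 1278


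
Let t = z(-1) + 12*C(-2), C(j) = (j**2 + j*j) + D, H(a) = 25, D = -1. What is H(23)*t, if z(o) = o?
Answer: 2075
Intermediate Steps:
C(j) = -1 + 2*j**2 (C(j) = (j**2 + j*j) - 1 = (j**2 + j**2) - 1 = 2*j**2 - 1 = -1 + 2*j**2)
t = 83 (t = -1 + 12*(-1 + 2*(-2)**2) = -1 + 12*(-1 + 2*4) = -1 + 12*(-1 + 8) = -1 + 12*7 = -1 + 84 = 83)
H(23)*t = 25*83 = 2075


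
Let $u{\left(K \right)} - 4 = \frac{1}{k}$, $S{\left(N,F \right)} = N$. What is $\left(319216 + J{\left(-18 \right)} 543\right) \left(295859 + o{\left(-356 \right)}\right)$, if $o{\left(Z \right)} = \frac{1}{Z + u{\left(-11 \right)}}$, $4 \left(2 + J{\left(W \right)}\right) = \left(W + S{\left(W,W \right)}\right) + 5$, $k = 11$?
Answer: $\frac{719050437001143}{7742} \approx 9.2877 \cdot 10^{10}$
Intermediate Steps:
$J{\left(W \right)} = - \frac{3}{4} + \frac{W}{2}$ ($J{\left(W \right)} = -2 + \frac{\left(W + W\right) + 5}{4} = -2 + \frac{2 W + 5}{4} = -2 + \frac{5 + 2 W}{4} = -2 + \left(\frac{5}{4} + \frac{W}{2}\right) = - \frac{3}{4} + \frac{W}{2}$)
$u{\left(K \right)} = \frac{45}{11}$ ($u{\left(K \right)} = 4 + \frac{1}{11} = \frac{45}{11}$)
$o{\left(Z \right)} = \frac{1}{\frac{45}{11} + Z}$ ($o{\left(Z \right)} = \frac{1}{Z + \frac{45}{11}} = \frac{1}{\frac{45}{11} + Z}$)
$\left(319216 + J{\left(-18 \right)} 543\right) \left(295859 + o{\left(-356 \right)}\right) = \left(319216 + \left(- \frac{3}{4} + \frac{1}{2} \left(-18\right)\right) 543\right) \left(295859 + \frac{11}{45 + 11 \left(-356\right)}\right) = \left(319216 + \left(- \frac{3}{4} - 9\right) 543\right) \left(295859 + \frac{11}{45 - 3916}\right) = \left(319216 - \frac{21177}{4}\right) \left(295859 + \frac{11}{-3871}\right) = \left(319216 - \frac{21177}{4}\right) \left(295859 + 11 \left(- \frac{1}{3871}\right)\right) = \frac{1255687 \left(295859 - \frac{11}{3871}\right)}{4} = \frac{1255687}{4} \cdot \frac{1145270178}{3871} = \frac{719050437001143}{7742}$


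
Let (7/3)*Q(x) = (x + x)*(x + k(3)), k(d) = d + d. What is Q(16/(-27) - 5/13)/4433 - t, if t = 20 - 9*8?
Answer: 9466427798/182050011 ≈ 51.999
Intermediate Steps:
k(d) = 2*d
Q(x) = 6*x*(6 + x)/7 (Q(x) = 3*((x + x)*(x + 2*3))/7 = 3*((2*x)*(x + 6))/7 = 3*((2*x)*(6 + x))/7 = 3*(2*x*(6 + x))/7 = 6*x*(6 + x)/7)
t = -52 (t = 20 - 72 = -52)
Q(16/(-27) - 5/13)/4433 - t = (6*(16/(-27) - 5/13)*(6 + (16/(-27) - 5/13))/7)/4433 - 1*(-52) = (6*(16*(-1/27) - 5*1/13)*(6 + (16*(-1/27) - 5*1/13))/7)*(1/4433) + 52 = (6*(-16/27 - 5/13)*(6 + (-16/27 - 5/13))/7)*(1/4433) + 52 = ((6/7)*(-343/351)*(6 - 343/351))*(1/4433) + 52 = ((6/7)*(-343/351)*(1763/351))*(1/4433) + 52 = -172774/41067*1/4433 + 52 = -172774/182050011 + 52 = 9466427798/182050011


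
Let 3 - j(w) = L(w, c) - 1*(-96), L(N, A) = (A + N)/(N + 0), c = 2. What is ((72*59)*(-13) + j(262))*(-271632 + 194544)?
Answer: 558630448992/131 ≈ 4.2644e+9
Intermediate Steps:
L(N, A) = (A + N)/N
j(w) = -93 - (2 + w)/w (j(w) = 3 - ((2 + w)/w - 1*(-96)) = 3 - ((2 + w)/w + 96) = 3 - (96 + (2 + w)/w) = 3 + (-96 - (2 + w)/w) = -93 - (2 + w)/w)
((72*59)*(-13) + j(262))*(-271632 + 194544) = ((72*59)*(-13) + (-94 - 2/262))*(-271632 + 194544) = (4248*(-13) + (-94 - 2*1/262))*(-77088) = (-55224 + (-94 - 1/131))*(-77088) = (-55224 - 12315/131)*(-77088) = -7246659/131*(-77088) = 558630448992/131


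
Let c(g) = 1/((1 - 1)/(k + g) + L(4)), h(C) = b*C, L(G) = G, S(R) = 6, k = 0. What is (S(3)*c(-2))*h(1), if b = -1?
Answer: -3/2 ≈ -1.5000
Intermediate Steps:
h(C) = -C
c(g) = ¼ (c(g) = 1/((1 - 1)/(0 + g) + 4) = 1/(0/g + 4) = 1/(0 + 4) = 1/4 = ¼)
(S(3)*c(-2))*h(1) = (6*(¼))*(-1*1) = (3/2)*(-1) = -3/2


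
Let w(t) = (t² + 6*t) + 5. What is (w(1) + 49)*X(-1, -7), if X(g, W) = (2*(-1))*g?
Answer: 122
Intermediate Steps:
X(g, W) = -2*g
w(t) = 5 + t² + 6*t
(w(1) + 49)*X(-1, -7) = ((5 + 1² + 6*1) + 49)*(-2*(-1)) = ((5 + 1 + 6) + 49)*2 = (12 + 49)*2 = 61*2 = 122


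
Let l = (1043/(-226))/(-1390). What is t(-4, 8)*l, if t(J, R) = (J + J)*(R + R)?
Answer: -33376/78535 ≈ -0.42498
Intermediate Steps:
t(J, R) = 4*J*R (t(J, R) = (2*J)*(2*R) = 4*J*R)
l = 1043/314140 (l = (1043*(-1/226))*(-1/1390) = -1043/226*(-1/1390) = 1043/314140 ≈ 0.0033202)
t(-4, 8)*l = (4*(-4)*8)*(1043/314140) = -128*1043/314140 = -33376/78535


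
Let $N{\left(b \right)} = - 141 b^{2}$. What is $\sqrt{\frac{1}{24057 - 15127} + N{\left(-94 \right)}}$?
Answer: $\frac{i \sqrt{99352257023470}}{8930} \approx 1116.2 i$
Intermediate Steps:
$\sqrt{\frac{1}{24057 - 15127} + N{\left(-94 \right)}} = \sqrt{\frac{1}{24057 - 15127} - 141 \left(-94\right)^{2}} = \sqrt{\frac{1}{8930} - 1245876} = \sqrt{- \frac{11125672679}{8930}} = \frac{i \sqrt{99352257023470}}{8930}$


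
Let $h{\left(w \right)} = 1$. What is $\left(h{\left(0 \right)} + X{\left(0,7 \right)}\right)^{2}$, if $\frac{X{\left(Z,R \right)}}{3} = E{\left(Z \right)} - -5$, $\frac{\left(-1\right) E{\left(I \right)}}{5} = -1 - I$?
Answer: $961$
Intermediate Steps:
$E{\left(I \right)} = 5 + 5 I$ ($E{\left(I \right)} = - 5 \left(-1 - I\right) = 5 + 5 I$)
$X{\left(Z,R \right)} = 30 + 15 Z$ ($X{\left(Z,R \right)} = 3 \left(\left(5 + 5 Z\right) - -5\right) = 3 \left(\left(5 + 5 Z\right) + 5\right) = 3 \left(10 + 5 Z\right) = 30 + 15 Z$)
$\left(h{\left(0 \right)} + X{\left(0,7 \right)}\right)^{2} = \left(1 + \left(30 + 15 \cdot 0\right)\right)^{2} = \left(1 + \left(30 + 0\right)\right)^{2} = \left(1 + 30\right)^{2} = 31^{2} = 961$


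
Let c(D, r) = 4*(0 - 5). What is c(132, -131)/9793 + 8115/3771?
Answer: 26464925/12309801 ≈ 2.1499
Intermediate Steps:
c(D, r) = -20 (c(D, r) = 4*(-5) = -20)
c(132, -131)/9793 + 8115/3771 = -20/9793 + 8115/3771 = -20*1/9793 + 8115*(1/3771) = -20/9793 + 2705/1257 = 26464925/12309801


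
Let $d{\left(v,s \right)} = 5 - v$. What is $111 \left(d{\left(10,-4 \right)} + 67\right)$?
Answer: $6882$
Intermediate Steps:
$111 \left(d{\left(10,-4 \right)} + 67\right) = 111 \left(\left(5 - 10\right) + 67\right) = 111 \left(-5 + 67\right) = 111 \cdot 62 = 6882$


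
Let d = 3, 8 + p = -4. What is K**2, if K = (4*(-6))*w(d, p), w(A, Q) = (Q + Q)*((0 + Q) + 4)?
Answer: 21233664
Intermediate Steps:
p = -12 (p = -8 - 4 = -12)
w(A, Q) = 2*Q*(4 + Q) (w(A, Q) = (2*Q)*(Q + 4) = (2*Q)*(4 + Q) = 2*Q*(4 + Q))
K = -4608 (K = (4*(-6))*(2*(-12)*(4 - 12)) = -48*(-12)*(-8) = -24*192 = -4608)
K**2 = (-4608)**2 = 21233664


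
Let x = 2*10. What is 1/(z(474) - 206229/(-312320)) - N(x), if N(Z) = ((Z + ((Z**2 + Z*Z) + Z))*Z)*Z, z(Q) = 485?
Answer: -50964959831680/151681429 ≈ -3.3600e+5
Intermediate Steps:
x = 20
N(Z) = Z**2*(2*Z + 2*Z**2) (N(Z) = ((Z + ((Z**2 + Z**2) + Z))*Z)*Z = ((Z + (2*Z**2 + Z))*Z)*Z = ((Z + (Z + 2*Z**2))*Z)*Z = ((2*Z + 2*Z**2)*Z)*Z = (Z*(2*Z + 2*Z**2))*Z = Z**2*(2*Z + 2*Z**2))
1/(z(474) - 206229/(-312320)) - N(x) = 1/(485 - 206229/(-312320)) - 2*20**3*(1 + 20) = 1/(485 - 206229*(-1/312320)) - 2*8000*21 = 1/(485 + 206229/312320) - 1*336000 = 1/(151681429/312320) - 336000 = 312320/151681429 - 336000 = -50964959831680/151681429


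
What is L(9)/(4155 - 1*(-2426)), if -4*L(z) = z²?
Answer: -81/26324 ≈ -0.0030770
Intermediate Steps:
L(z) = -z²/4
L(9)/(4155 - 1*(-2426)) = (-¼*9²)/(4155 - 1*(-2426)) = (-¼*81)/(4155 + 2426) = -81/4/6581 = -81/4*1/6581 = -81/26324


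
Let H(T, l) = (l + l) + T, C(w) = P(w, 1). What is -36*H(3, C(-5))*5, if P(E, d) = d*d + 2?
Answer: -1620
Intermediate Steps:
P(E, d) = 2 + d**2 (P(E, d) = d**2 + 2 = 2 + d**2)
C(w) = 3 (C(w) = 2 + 1**2 = 2 + 1 = 3)
H(T, l) = T + 2*l (H(T, l) = 2*l + T = T + 2*l)
-36*H(3, C(-5))*5 = -36*(3 + 2*3)*5 = -36*(3 + 6)*5 = -36*9*5 = -324*5 = -1620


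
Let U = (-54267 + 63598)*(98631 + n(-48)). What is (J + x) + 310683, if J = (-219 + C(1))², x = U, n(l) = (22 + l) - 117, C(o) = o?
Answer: 919349735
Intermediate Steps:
n(l) = -95 + l
U = 918991528 (U = (-54267 + 63598)*(98631 + (-95 - 48)) = 9331*(98631 - 143) = 9331*98488 = 918991528)
x = 918991528
J = 47524 (J = (-219 + 1)² = (-218)² = 47524)
(J + x) + 310683 = (47524 + 918991528) + 310683 = 919039052 + 310683 = 919349735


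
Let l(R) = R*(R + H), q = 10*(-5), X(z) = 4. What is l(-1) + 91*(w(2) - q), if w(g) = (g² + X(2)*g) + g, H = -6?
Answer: 5831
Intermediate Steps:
w(g) = g² + 5*g (w(g) = (g² + 4*g) + g = g² + 5*g)
q = -50
l(R) = R*(-6 + R) (l(R) = R*(R - 6) = R*(-6 + R))
l(-1) + 91*(w(2) - q) = -(-6 - 1) + 91*(2*(5 + 2) - 1*(-50)) = -1*(-7) + 91*(2*7 + 50) = 7 + 91*(14 + 50) = 7 + 91*64 = 7 + 5824 = 5831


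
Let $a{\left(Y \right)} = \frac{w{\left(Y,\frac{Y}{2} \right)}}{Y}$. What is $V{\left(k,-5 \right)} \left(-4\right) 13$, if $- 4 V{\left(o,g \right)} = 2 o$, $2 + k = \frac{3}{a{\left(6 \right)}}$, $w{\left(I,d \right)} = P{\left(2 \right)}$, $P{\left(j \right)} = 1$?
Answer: $416$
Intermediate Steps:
$w{\left(I,d \right)} = 1$
$a{\left(Y \right)} = \frac{1}{Y}$ ($a{\left(Y \right)} = 1 \frac{1}{Y} = \frac{1}{Y}$)
$k = 16$ ($k = -2 + \frac{3}{\frac{1}{6}} = -2 + 3 \frac{1}{\frac{1}{6}} = -2 + 3 \cdot 6 = -2 + 18 = 16$)
$V{\left(o,g \right)} = - \frac{o}{2}$ ($V{\left(o,g \right)} = - \frac{2 o}{4} = - \frac{o}{2}$)
$V{\left(k,-5 \right)} \left(-4\right) 13 = \left(- \frac{1}{2}\right) 16 \left(-4\right) 13 = \left(-8\right) \left(-4\right) 13 = 32 \cdot 13 = 416$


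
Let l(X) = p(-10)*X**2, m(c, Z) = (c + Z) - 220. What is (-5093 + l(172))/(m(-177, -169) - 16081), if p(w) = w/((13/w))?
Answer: -2892191/216411 ≈ -13.364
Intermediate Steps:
m(c, Z) = -220 + Z + c (m(c, Z) = (Z + c) - 220 = -220 + Z + c)
p(w) = w**2/13 (p(w) = w*(w/13) = w**2/13)
l(X) = 100*X**2/13 (l(X) = ((1/13)*(-10)**2)*X**2 = ((1/13)*100)*X**2 = 100*X**2/13)
(-5093 + l(172))/(m(-177, -169) - 16081) = (-5093 + (100/13)*172**2)/((-220 - 169 - 177) - 16081) = (-5093 + (100/13)*29584)/(-566 - 16081) = (-5093 + 2958400/13)/(-16647) = (2892191/13)*(-1/16647) = -2892191/216411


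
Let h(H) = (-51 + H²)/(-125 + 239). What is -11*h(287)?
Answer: -452749/57 ≈ -7943.0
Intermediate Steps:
h(H) = -17/38 + H²/114 (h(H) = (-51 + H²)/114 = (-51 + H²)*(1/114) = -17/38 + H²/114)
-11*h(287) = -11*(-17/38 + (1/114)*287²) = -11*(-17/38 + (1/114)*82369) = -11*(-17/38 + 82369/114) = -11*41159/57 = -452749/57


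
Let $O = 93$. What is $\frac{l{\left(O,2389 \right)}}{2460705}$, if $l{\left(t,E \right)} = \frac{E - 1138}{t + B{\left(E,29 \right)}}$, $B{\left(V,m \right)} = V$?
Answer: $\frac{417}{2035823270} \approx 2.0483 \cdot 10^{-7}$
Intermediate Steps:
$l{\left(t,E \right)} = \frac{-1138 + E}{E + t}$ ($l{\left(t,E \right)} = \frac{E - 1138}{t + E} = \frac{-1138 + E}{E + t}$)
$\frac{l{\left(O,2389 \right)}}{2460705} = \frac{\frac{1}{2389 + 93} \left(-1138 + 2389\right)}{2460705} = \frac{1}{2482} \cdot 1251 \cdot \frac{1}{2460705} = \frac{1251}{2482} \cdot \frac{1}{2460705} = \frac{417}{2035823270}$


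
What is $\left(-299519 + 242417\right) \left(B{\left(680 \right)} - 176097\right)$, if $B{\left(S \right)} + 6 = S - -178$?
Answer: $10006839990$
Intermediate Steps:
$B{\left(S \right)} = 172 + S$ ($B{\left(S \right)} = -6 + \left(S - -178\right) = -6 + \left(S + 178\right) = -6 + \left(178 + S\right) = 172 + S$)
$\left(-299519 + 242417\right) \left(B{\left(680 \right)} - 176097\right) = \left(-299519 + 242417\right) \left(\left(172 + 680\right) - 176097\right) = - 57102 \left(852 - 176097\right) = \left(-57102\right) \left(-175245\right) = 10006839990$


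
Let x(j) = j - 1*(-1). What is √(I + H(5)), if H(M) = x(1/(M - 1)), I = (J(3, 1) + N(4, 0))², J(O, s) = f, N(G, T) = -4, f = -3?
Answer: √201/2 ≈ 7.0887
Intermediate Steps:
J(O, s) = -3
x(j) = 1 + j (x(j) = j + 1 = 1 + j)
I = 49 (I = (-3 - 4)² = (-7)² = 49)
H(M) = 1 + 1/(-1 + M) (H(M) = 1 + 1/(M - 1) = 1 + 1/(-1 + M))
√(I + H(5)) = √(49 + 5/(-1 + 5)) = √(49 + 5/4) = √(201/4) = √201/2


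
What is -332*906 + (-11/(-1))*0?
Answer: -300792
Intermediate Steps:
-332*906 + (-11/(-1))*0 = -300792 - 1*(-11)*0 = -300792 + 11*0 = -300792 + 0 = -300792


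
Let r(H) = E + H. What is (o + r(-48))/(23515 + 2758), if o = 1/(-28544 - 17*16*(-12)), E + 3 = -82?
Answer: -3362241/664181440 ≈ -0.0050622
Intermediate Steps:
E = -85 (E = -3 - 82 = -85)
r(H) = -85 + H
o = -1/25280 (o = 1/(-28544 - 272*(-12)) = 1/(-28544 + 3264) = 1/(-25280) = -1/25280 ≈ -3.9557e-5)
(o + r(-48))/(23515 + 2758) = (-1/25280 + (-85 - 48))/(23515 + 2758) = (-1/25280 - 133)/26273 = -3362241/25280*1/26273 = -3362241/664181440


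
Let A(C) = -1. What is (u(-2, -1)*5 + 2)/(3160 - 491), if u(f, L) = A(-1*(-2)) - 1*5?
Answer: -28/2669 ≈ -0.010491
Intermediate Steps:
u(f, L) = -6 (u(f, L) = -1 - 1*5 = -1 - 5 = -6)
(u(-2, -1)*5 + 2)/(3160 - 491) = (-6*5 + 2)/(3160 - 491) = (-30 + 2)/2669 = -28*1/2669 = -28/2669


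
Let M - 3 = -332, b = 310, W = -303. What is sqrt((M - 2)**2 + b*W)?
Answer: 7*sqrt(319) ≈ 125.02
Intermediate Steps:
M = -329 (M = 3 - 332 = -329)
sqrt((M - 2)**2 + b*W) = sqrt((-329 - 2)**2 + 310*(-303)) = sqrt((-331)**2 - 93930) = sqrt(109561 - 93930) = sqrt(15631) = 7*sqrt(319)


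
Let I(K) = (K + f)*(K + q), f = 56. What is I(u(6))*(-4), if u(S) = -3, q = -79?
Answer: 17384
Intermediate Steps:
I(K) = (-79 + K)*(56 + K) (I(K) = (K + 56)*(K - 79) = (56 + K)*(-79 + K) = (-79 + K)*(56 + K))
I(u(6))*(-4) = (-4424 + (-3)² - 23*(-3))*(-4) = (-4424 + 9 + 69)*(-4) = -4346*(-4) = 17384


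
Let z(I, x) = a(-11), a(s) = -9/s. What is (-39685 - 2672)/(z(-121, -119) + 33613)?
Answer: -465927/369752 ≈ -1.2601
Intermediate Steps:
z(I, x) = 9/11 (z(I, x) = -9/(-11) = -9*(-1/11) = 9/11)
(-39685 - 2672)/(z(-121, -119) + 33613) = (-39685 - 2672)/(9/11 + 33613) = -42357/369752/11 = -42357*11/369752 = -465927/369752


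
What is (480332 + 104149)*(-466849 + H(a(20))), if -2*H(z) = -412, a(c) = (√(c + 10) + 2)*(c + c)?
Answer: -272743967283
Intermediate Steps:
a(c) = 2*c*(2 + √(10 + c)) (a(c) = (√(10 + c) + 2)*(2*c) = (2 + √(10 + c))*(2*c) = 2*c*(2 + √(10 + c)))
H(z) = 206 (H(z) = -½*(-412) = 206)
(480332 + 104149)*(-466849 + H(a(20))) = (480332 + 104149)*(-466849 + 206) = 584481*(-466643) = -272743967283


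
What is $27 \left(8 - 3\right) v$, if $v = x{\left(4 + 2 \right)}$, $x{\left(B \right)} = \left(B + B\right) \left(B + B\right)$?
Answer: $19440$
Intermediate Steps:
$x{\left(B \right)} = 4 B^{2}$ ($x{\left(B \right)} = 2 B 2 B = 4 B^{2}$)
$v = 144$ ($v = 4 \left(4 + 2\right)^{2} = 4 \cdot 6^{2} = 4 \cdot 36 = 144$)
$27 \left(8 - 3\right) v = 27 \left(8 - 3\right) 144 = 27 \cdot 5 \cdot 144 = 27 \cdot 720 = 19440$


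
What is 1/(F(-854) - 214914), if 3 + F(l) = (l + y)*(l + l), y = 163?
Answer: 1/965311 ≈ 1.0359e-6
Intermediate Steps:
F(l) = -3 + 2*l*(163 + l) (F(l) = -3 + (l + 163)*(l + l) = -3 + (163 + l)*(2*l) = -3 + 2*l*(163 + l))
1/(F(-854) - 214914) = 1/((-3 + 2*(-854)**2 + 326*(-854)) - 214914) = 1/((-3 + 2*729316 - 278404) - 214914) = 1/((-3 + 1458632 - 278404) - 214914) = 1/(1180225 - 214914) = 1/965311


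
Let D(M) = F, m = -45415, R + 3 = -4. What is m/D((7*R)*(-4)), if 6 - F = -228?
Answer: -45415/234 ≈ -194.08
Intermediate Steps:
R = -7 (R = -3 - 4 = -7)
F = 234 (F = 6 - 1*(-228) = 6 + 228 = 234)
D(M) = 234
m/D((7*R)*(-4)) = -45415/234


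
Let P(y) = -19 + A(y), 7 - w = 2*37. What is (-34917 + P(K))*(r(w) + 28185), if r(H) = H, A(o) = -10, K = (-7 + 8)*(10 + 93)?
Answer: -982611628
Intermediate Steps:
w = -67 (w = 7 - 2*37 = 7 - 1*74 = 7 - 74 = -67)
K = 103 (K = 1*103 = 103)
P(y) = -29 (P(y) = -19 - 10 = -29)
(-34917 + P(K))*(r(w) + 28185) = (-34917 - 29)*(-67 + 28185) = -34946*28118 = -982611628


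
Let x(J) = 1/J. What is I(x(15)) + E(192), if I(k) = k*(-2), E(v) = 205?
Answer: 3073/15 ≈ 204.87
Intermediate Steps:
I(k) = -2*k
I(x(15)) + E(192) = -2/15 + 205 = 3073/15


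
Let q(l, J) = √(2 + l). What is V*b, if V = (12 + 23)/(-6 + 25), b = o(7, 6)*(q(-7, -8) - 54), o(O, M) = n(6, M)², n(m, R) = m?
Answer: -68040/19 + 1260*I*√5/19 ≈ -3581.1 + 148.29*I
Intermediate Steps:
o(O, M) = 36 (o(O, M) = 6² = 36)
b = -1944 + 36*I*√5 (b = 36*(√(2 - 7) - 54) = 36*(√(-5) - 54) = 36*(I*√5 - 54) = 36*(-54 + I*√5) = -1944 + 36*I*√5 ≈ -1944.0 + 80.498*I)
V = 35/19 ≈ 1.8421
V*b = 35*(-1944 + 36*I*√5)/19 = -68040/19 + 1260*I*√5/19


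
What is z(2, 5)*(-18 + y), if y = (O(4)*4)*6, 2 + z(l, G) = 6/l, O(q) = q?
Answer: 78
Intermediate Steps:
z(l, G) = -2 + 6/l
y = 96 (y = (4*4)*6 = 16*6 = 96)
z(2, 5)*(-18 + y) = (-2 + 6/2)*(-18 + 96) = (-2 + 6*(1/2))*78 = (-2 + 3)*78 = 1*78 = 78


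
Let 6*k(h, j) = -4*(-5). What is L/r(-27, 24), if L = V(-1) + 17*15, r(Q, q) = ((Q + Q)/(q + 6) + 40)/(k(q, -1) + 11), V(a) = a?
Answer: 54610/573 ≈ 95.305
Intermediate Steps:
k(h, j) = 10/3 (k(h, j) = (-4*(-5))/6 = (⅙)*20 = 10/3)
r(Q, q) = 120/43 + 6*Q/(43*(6 + q)) (r(Q, q) = ((Q + Q)/(q + 6) + 40)/(10/3 + 11) = ((2*Q)/(6 + q) + 40)/(43/3) = (2*Q/(6 + q) + 40)*(3/43) = (40 + 2*Q/(6 + q))*(3/43) = 120/43 + 6*Q/(43*(6 + q)))
L = 254 (L = -1 + 17*15 = -1 + 255 = 254)
L/r(-27, 24) = 254/((6*(120 - 27 + 20*24)/(43*(6 + 24)))) = 254/(((6/43)*(120 - 27 + 480)/30)) = 254/(((6/43)*(1/30)*573)) = 254/(573/215) = 254*(215/573) = 54610/573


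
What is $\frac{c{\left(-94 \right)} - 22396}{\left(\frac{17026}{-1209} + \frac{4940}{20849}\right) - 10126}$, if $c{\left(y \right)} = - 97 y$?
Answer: $\frac{167345561799}{127794712090} \approx 1.3095$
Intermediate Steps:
$\frac{c{\left(-94 \right)} - 22396}{\left(\frac{17026}{-1209} + \frac{4940}{20849}\right) - 10126} = \frac{\left(-97\right) \left(-94\right) - 22396}{\left(\frac{17026}{-1209} + \frac{4940}{20849}\right) - 10126} = \frac{9118 - 22396}{\left(17026 \left(- \frac{1}{1209}\right) + 4940 \cdot \frac{1}{20849}\right) + \left(-14931 + 4805\right)} = - \frac{13278}{\left(- \frac{17026}{1209} + \frac{4940}{20849}\right) - 10126} = - \frac{13278}{- \frac{349002614}{25206441} - 10126} = - \frac{13278}{- \frac{255589424180}{25206441}} = \left(-13278\right) \left(- \frac{25206441}{255589424180}\right) = \frac{167345561799}{127794712090}$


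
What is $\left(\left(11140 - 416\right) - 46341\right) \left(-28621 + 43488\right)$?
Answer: $-529517939$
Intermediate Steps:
$\left(\left(11140 - 416\right) - 46341\right) \left(-28621 + 43488\right) = \left(10724 - 46341\right) 14867 = \left(-35617\right) 14867 = -529517939$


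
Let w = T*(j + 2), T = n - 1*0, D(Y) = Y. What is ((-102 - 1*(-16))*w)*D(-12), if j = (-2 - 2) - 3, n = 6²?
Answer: -185760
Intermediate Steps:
n = 36
j = -7 (j = -4 - 3 = -7)
T = 36 (T = 36 - 1*0 = 36 + 0 = 36)
w = -180 (w = 36*(-7 + 2) = 36*(-5) = -180)
((-102 - 1*(-16))*w)*D(-12) = ((-102 - 1*(-16))*(-180))*(-12) = ((-102 + 16)*(-180))*(-12) = -86*(-180)*(-12) = 15480*(-12) = -185760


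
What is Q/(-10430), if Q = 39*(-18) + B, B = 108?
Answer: 297/5215 ≈ 0.056951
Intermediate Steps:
Q = -594 (Q = 39*(-18) + 108 = -702 + 108 = -594)
Q/(-10430) = -594/(-10430) = -594*(-1/10430) = 297/5215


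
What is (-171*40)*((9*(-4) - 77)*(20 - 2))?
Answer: 13912560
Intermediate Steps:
(-171*40)*((9*(-4) - 77)*(20 - 2)) = -6840*(-36 - 77)*18 = -(-772920)*18 = -6840*(-2034) = 13912560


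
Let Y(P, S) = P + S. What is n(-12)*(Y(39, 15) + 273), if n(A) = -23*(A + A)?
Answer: 180504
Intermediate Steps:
n(A) = -46*A
n(-12)*(Y(39, 15) + 273) = (-46*(-12))*((39 + 15) + 273) = 552*(54 + 273) = 552*327 = 180504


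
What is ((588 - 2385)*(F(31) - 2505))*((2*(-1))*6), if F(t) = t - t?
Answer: -54017820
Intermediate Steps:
F(t) = 0
((588 - 2385)*(F(31) - 2505))*((2*(-1))*6) = ((588 - 2385)*(0 - 2505))*((2*(-1))*6) = (-1797*(-2505))*(-2*6) = 4501485*(-12) = -54017820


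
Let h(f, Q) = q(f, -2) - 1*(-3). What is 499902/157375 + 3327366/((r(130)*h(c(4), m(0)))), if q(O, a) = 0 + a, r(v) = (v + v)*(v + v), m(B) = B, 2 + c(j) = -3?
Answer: 11148751989/212771000 ≈ 52.398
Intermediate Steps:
c(j) = -5 (c(j) = -2 - 3 = -5)
r(v) = 4*v**2 (r(v) = (2*v)*(2*v) = 4*v**2)
q(O, a) = a
h(f, Q) = 1 (h(f, Q) = -2 - 1*(-3) = -2 + 3 = 1)
499902/157375 + 3327366/((r(130)*h(c(4), m(0)))) = 499902/157375 + 3327366/(((4*130**2)*1)) = 499902*(1/157375) + 3327366/(((4*16900)*1)) = 499902/157375 + 3327366/((67600*1)) = 499902/157375 + 3327366/67600 = 499902/157375 + 3327366*(1/67600) = 499902/157375 + 1663683/33800 = 11148751989/212771000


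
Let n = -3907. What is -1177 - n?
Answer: 2730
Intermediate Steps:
-1177 - n = -1177 - 1*(-3907) = -1177 + 3907 = 2730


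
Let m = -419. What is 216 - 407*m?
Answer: 170749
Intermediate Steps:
216 - 407*m = 216 - 407*(-419) = 216 + 170533 = 170749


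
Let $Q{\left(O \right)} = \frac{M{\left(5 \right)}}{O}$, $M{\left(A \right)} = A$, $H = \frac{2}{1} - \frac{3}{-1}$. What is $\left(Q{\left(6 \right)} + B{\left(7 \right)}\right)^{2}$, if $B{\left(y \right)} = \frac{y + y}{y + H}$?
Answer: $4$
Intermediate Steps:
$H = 5$ ($H = 2 \cdot 1 - -3 = 2 + 3 = 5$)
$Q{\left(O \right)} = \frac{5}{O}$
$B{\left(y \right)} = \frac{2 y}{5 + y}$ ($B{\left(y \right)} = \frac{y + y}{y + 5} = \frac{2 y}{5 + y}$)
$\left(Q{\left(6 \right)} + B{\left(7 \right)}\right)^{2} = \left(\frac{5}{6} + 2 \cdot 7 \frac{1}{5 + 7}\right)^{2} = \left(5 \cdot \frac{1}{6} + 2 \cdot 7 \cdot \frac{1}{12}\right)^{2} = \left(\frac{5}{6} + 2 \cdot 7 \cdot \frac{1}{12}\right)^{2} = \left(\frac{5}{6} + \frac{7}{6}\right)^{2} = 2^{2} = 4$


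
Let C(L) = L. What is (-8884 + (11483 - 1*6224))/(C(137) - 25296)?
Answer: 3625/25159 ≈ 0.14408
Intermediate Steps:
(-8884 + (11483 - 1*6224))/(C(137) - 25296) = (-8884 + (11483 - 1*6224))/(137 - 25296) = (-8884 + (11483 - 6224))/(-25159) = (-8884 + 5259)*(-1/25159) = -3625*(-1/25159) = 3625/25159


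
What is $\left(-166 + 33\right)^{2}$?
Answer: $17689$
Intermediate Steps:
$\left(-166 + 33\right)^{2} = \left(-133\right)^{2} = 17689$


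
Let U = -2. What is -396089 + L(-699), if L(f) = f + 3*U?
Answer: -396794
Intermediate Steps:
L(f) = -6 + f (L(f) = f + 3*(-2) = f - 6 = -6 + f)
-396089 + L(-699) = -396089 + (-6 - 699) = -396089 - 705 = -396794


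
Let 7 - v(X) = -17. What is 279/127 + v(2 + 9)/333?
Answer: 31985/14097 ≈ 2.2689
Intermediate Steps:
v(X) = 24 (v(X) = 7 - 1*(-17) = 7 + 17 = 24)
279/127 + v(2 + 9)/333 = 279/127 + 24/333 = 279*(1/127) + 24*(1/333) = 279/127 + 8/111 = 31985/14097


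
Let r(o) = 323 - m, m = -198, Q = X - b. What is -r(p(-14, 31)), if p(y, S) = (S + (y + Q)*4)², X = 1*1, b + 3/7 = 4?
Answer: -521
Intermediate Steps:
b = 25/7 (b = -3/7 + 4 = 25/7 ≈ 3.5714)
X = 1
Q = -18/7 (Q = 1 - 1*25/7 = 1 - 25/7 = -18/7 ≈ -2.5714)
p(y, S) = (-72/7 + S + 4*y)² (p(y, S) = (S + (y - 18/7)*4)² = (S + (-18/7 + y)*4)² = (S + (-72/7 + 4*y))² = (-72/7 + S + 4*y)²)
r(o) = 521 (r(o) = 323 - 1*(-198) = 323 + 198 = 521)
-r(p(-14, 31)) = -1*521 = -521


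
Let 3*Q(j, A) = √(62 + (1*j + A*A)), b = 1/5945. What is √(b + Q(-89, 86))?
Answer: √(53505 + 106029075*√7369)/17835 ≈ 5.3493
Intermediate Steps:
b = 1/5945 ≈ 0.00016821
Q(j, A) = √(62 + j + A²)/3 (Q(j, A) = √(62 + (1*j + A*A))/3 = √(62 + (j + A²))/3 = √(62 + j + A²)/3)
√(b + Q(-89, 86)) = √(1/5945 + √(62 - 89 + 86²)/3) = √(1/5945 + √(62 - 89 + 7396)/3) = √(1/5945 + √7369/3)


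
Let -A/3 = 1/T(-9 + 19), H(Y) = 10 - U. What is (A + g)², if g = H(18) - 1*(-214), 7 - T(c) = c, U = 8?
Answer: 47089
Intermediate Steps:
T(c) = 7 - c
H(Y) = 2 (H(Y) = 10 - 1*8 = 10 - 8 = 2)
A = 1 (A = -3/(7 - (-9 + 19)) = -3/(7 - 1*10) = -3/(7 - 10) = -3/(-3) = -3*(-⅓) = 1)
g = 216 (g = 2 - 1*(-214) = 2 + 214 = 216)
(A + g)² = (1 + 216)² = 217² = 47089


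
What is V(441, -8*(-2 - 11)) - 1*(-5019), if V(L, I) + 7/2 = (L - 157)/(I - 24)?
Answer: 100381/20 ≈ 5019.0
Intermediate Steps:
V(L, I) = -7/2 + (-157 + L)/(-24 + I) (V(L, I) = -7/2 + (L - 157)/(I - 24) = -7/2 + (-157 + L)/(-24 + I))
V(441, -8*(-2 - 11)) - 1*(-5019) = (-73 + 441 - (-28)*(-2 - 11))/(-24 - 8*(-2 - 11)) - 1*(-5019) = (-73 + 441 - (-28)*(-13))/(-24 - 8*(-13)) + 5019 = (-73 + 441 - 7/2*104)/(-24 + 104) + 5019 = (-73 + 441 - 364)/80 + 5019 = (1/80)*4 + 5019 = 1/20 + 5019 = 100381/20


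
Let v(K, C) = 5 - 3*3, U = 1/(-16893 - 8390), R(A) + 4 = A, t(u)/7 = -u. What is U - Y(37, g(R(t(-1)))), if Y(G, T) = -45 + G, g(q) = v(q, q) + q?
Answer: 202263/25283 ≈ 8.0000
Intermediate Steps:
t(u) = -7*u (t(u) = 7*(-u) = -7*u)
R(A) = -4 + A
U = -1/25283 (U = 1/(-25283) = -1/25283 ≈ -3.9552e-5)
v(K, C) = -4 (v(K, C) = 5 - 9 = -4)
g(q) = -4 + q
U - Y(37, g(R(t(-1)))) = -1/25283 - (-45 + 37) = -1/25283 - 1*(-8) = -1/25283 + 8 = 202263/25283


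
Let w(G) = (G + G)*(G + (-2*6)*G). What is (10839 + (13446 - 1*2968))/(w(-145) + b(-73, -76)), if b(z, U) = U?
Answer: -21317/462626 ≈ -0.046078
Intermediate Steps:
w(G) = -22*G² (w(G) = (2*G)*(G - 12*G) = (2*G)*(-11*G) = -22*G²)
(10839 + (13446 - 1*2968))/(w(-145) + b(-73, -76)) = (10839 + (13446 - 1*2968))/(-22*(-145)² - 76) = (10839 + (13446 - 2968))/(-22*21025 - 76) = (10839 + 10478)/(-462550 - 76) = 21317/(-462626) = 21317*(-1/462626) = -21317/462626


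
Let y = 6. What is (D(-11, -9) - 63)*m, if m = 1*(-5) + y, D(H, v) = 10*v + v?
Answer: -162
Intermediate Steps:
D(H, v) = 11*v
m = 1 (m = 1*(-5) + 6 = -5 + 6 = 1)
(D(-11, -9) - 63)*m = (11*(-9) - 63)*1 = (-99 - 63)*1 = -162*1 = -162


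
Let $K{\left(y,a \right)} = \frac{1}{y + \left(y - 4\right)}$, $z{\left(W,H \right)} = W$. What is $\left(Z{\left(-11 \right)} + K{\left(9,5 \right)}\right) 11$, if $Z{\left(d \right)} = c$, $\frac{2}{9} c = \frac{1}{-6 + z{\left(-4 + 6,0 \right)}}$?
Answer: $- \frac{649}{56} \approx -11.589$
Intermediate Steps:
$K{\left(y,a \right)} = \frac{1}{-4 + 2 y}$ ($K{\left(y,a \right)} = \frac{1}{y + \left(-4 + y\right)} = \frac{1}{-4 + 2 y}$)
$c = - \frac{9}{8}$ ($c = \frac{9}{2 \left(-6 + \left(-4 + 6\right)\right)} = \frac{9}{2 \left(-6 + 2\right)} = \frac{9}{2 \left(-4\right)} = \frac{9}{2} \left(- \frac{1}{4}\right) = - \frac{9}{8} \approx -1.125$)
$Z{\left(d \right)} = - \frac{9}{8}$
$\left(Z{\left(-11 \right)} + K{\left(9,5 \right)}\right) 11 = \left(- \frac{9}{8} + \frac{1}{2 \left(-2 + 9\right)}\right) 11 = \left(- \frac{9}{8} + \frac{1}{2 \cdot 7}\right) 11 = \left(- \frac{9}{8} + \frac{1}{2} \cdot \frac{1}{7}\right) 11 = \left(- \frac{9}{8} + \frac{1}{14}\right) 11 = \left(- \frac{59}{56}\right) 11 = - \frac{649}{56}$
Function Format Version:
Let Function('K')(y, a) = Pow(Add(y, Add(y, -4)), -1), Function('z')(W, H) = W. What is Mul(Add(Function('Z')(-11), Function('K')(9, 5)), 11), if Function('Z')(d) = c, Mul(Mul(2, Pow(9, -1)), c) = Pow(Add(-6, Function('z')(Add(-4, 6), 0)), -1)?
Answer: Rational(-649, 56) ≈ -11.589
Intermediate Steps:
Function('K')(y, a) = Pow(Add(-4, Mul(2, y)), -1) (Function('K')(y, a) = Pow(Add(y, Add(-4, y)), -1) = Pow(Add(-4, Mul(2, y)), -1))
c = Rational(-9, 8) (c = Mul(Rational(9, 2), Pow(Add(-6, Add(-4, 6)), -1)) = Mul(Rational(9, 2), Pow(Add(-6, 2), -1)) = Mul(Rational(9, 2), Pow(-4, -1)) = Mul(Rational(9, 2), Rational(-1, 4)) = Rational(-9, 8) ≈ -1.1250)
Function('Z')(d) = Rational(-9, 8)
Mul(Add(Function('Z')(-11), Function('K')(9, 5)), 11) = Mul(Add(Rational(-9, 8), Mul(Rational(1, 2), Pow(Add(-2, 9), -1))), 11) = Mul(Add(Rational(-9, 8), Mul(Rational(1, 2), Pow(7, -1))), 11) = Mul(Add(Rational(-9, 8), Mul(Rational(1, 2), Rational(1, 7))), 11) = Mul(Add(Rational(-9, 8), Rational(1, 14)), 11) = Mul(Rational(-59, 56), 11) = Rational(-649, 56)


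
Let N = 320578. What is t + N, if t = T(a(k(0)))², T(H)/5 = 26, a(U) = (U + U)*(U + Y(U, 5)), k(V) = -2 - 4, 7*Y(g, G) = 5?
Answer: 337478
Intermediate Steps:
Y(g, G) = 5/7 (Y(g, G) = (⅐)*5 = 5/7)
k(V) = -6
a(U) = 2*U*(5/7 + U) (a(U) = (U + U)*(U + 5/7) = (2*U)*(5/7 + U) = 2*U*(5/7 + U))
T(H) = 130 (T(H) = 5*26 = 130)
t = 16900 (t = 130² = 16900)
t + N = 16900 + 320578 = 337478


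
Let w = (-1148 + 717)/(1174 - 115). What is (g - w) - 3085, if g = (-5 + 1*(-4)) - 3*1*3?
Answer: -3285646/1059 ≈ -3102.6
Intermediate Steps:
w = -431/1059 ≈ -0.40699
g = -18 (g = (-5 - 4) - 3*3 = -9 - 1*9 = -9 - 9 = -18)
(g - w) - 3085 = (-18 - 1*(-431/1059)) - 3085 = (-18 + 431/1059) - 3085 = -18631/1059 - 3085 = -3285646/1059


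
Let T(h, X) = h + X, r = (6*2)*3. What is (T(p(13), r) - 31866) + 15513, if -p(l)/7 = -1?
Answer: -16310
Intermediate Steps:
r = 36 (r = 12*3 = 36)
p(l) = 7 (p(l) = -7*(-1) = 7)
T(h, X) = X + h
(T(p(13), r) - 31866) + 15513 = ((36 + 7) - 31866) + 15513 = (43 - 31866) + 15513 = -31823 + 15513 = -16310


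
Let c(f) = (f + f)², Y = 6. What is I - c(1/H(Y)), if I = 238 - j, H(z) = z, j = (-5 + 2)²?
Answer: 2060/9 ≈ 228.89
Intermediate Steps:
j = 9 (j = (-3)² = 9)
c(f) = 4*f² (c(f) = (2*f)² = 4*f²)
I = 229 (I = 238 - 1*9 = 238 - 9 = 229)
I - c(1/H(Y)) = 229 - 4*(1/6)² = 229 - 4*(⅙)² = 229 - 4/36 = 229 - 1*⅑ = 229 - ⅑ = 2060/9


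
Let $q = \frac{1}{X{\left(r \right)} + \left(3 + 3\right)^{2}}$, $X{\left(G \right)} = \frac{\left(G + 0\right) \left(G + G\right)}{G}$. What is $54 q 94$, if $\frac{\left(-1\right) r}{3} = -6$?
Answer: $\frac{141}{2} \approx 70.5$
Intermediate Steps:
$r = 18$ ($r = \left(-3\right) \left(-6\right) = 18$)
$X{\left(G \right)} = 2 G$ ($X{\left(G \right)} = \frac{G 2 G}{G} = \frac{2 G^{2}}{G} = 2 G$)
$q = \frac{1}{72}$ ($q = \frac{1}{2 \cdot 18 + \left(3 + 3\right)^{2}} = \frac{1}{36 + 6^{2}} = \frac{1}{36 + 36} = \frac{1}{72} \approx 0.013889$)
$54 q 94 = 54 \cdot \frac{1}{72} \cdot 94 = \frac{3}{4} \cdot 94 = \frac{141}{2}$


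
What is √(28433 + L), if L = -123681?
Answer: 4*I*√5953 ≈ 308.62*I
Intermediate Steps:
√(28433 + L) = √(28433 - 123681) = √(-95248) = 4*I*√5953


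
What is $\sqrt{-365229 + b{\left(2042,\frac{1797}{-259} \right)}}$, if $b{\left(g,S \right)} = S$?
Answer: $\frac{2 i \sqrt{6125097993}}{259} \approx 604.35 i$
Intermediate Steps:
$\sqrt{-365229 + b{\left(2042,\frac{1797}{-259} \right)}} = \sqrt{-365229 + \frac{1797}{-259}} = \sqrt{-365229 + 1797 \left(- \frac{1}{259}\right)} = \sqrt{-365229 - \frac{1797}{259}} = \sqrt{- \frac{94596108}{259}} = \frac{2 i \sqrt{6125097993}}{259}$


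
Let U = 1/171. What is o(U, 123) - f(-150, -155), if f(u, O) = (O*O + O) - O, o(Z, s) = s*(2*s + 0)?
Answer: 6233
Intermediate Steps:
U = 1/171 ≈ 0.0058480
o(Z, s) = 2*s² (o(Z, s) = s*(2*s) = 2*s²)
f(u, O) = O² (f(u, O) = (O² + O) - O = (O + O²) - O = O²)
o(U, 123) - f(-150, -155) = 2*123² - 1*(-155)² = 2*15129 - 1*24025 = 30258 - 24025 = 6233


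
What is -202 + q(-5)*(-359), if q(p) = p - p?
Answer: -202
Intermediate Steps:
q(p) = 0
-202 + q(-5)*(-359) = -202 + 0*(-359) = -202 + 0 = -202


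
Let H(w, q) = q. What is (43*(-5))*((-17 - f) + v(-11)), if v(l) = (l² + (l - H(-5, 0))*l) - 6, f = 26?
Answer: -41495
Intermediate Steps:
v(l) = -6 + 2*l² (v(l) = (l² + (l - 1*0)*l) - 6 = (l² + (l + 0)*l) - 6 = (l² + l*l) - 6 = (l² + l²) - 6 = 2*l² - 6 = -6 + 2*l²)
(43*(-5))*((-17 - f) + v(-11)) = (43*(-5))*((-17 - 1*26) + (-6 + 2*(-11)²)) = -215*((-17 - 26) + (-6 + 2*121)) = -215*(-43 + (-6 + 242)) = -215*(-43 + 236) = -215*193 = -41495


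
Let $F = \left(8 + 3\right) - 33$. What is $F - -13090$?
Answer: $13068$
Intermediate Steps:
$F = -22$ ($F = 11 - 33 = -22$)
$F - -13090 = -22 - -13090 = -22 + 13090 = 13068$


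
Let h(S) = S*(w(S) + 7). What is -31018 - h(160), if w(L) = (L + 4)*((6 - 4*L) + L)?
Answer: 12405622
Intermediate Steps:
w(L) = (4 + L)*(6 - 3*L)
h(S) = S*(31 - 6*S - 3*S²) (h(S) = S*((24 - 6*S - 3*S²) + 7) = S*(31 - 6*S - 3*S²))
-31018 - h(160) = -31018 - 160*(31 - 6*160 - 3*160²) = -31018 - 160*(31 - 960 - 3*25600) = -31018 - 160*(31 - 960 - 76800) = -31018 - 160*(-77729) = -31018 - 1*(-12436640) = -31018 + 12436640 = 12405622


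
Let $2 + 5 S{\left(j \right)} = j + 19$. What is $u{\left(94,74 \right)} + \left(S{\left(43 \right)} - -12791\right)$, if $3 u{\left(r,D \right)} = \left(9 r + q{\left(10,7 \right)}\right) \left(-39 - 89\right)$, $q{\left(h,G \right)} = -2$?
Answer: $- \frac{69623}{3} \approx -23208.0$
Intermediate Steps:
$S{\left(j \right)} = \frac{17}{5} + \frac{j}{5}$ ($S{\left(j \right)} = - \frac{2}{5} + \frac{j + 19}{5} = - \frac{2}{5} + \frac{19 + j}{5} = - \frac{2}{5} + \left(\frac{19}{5} + \frac{j}{5}\right) = \frac{17}{5} + \frac{j}{5}$)
$u{\left(r,D \right)} = \frac{256}{3} - 384 r$ ($u{\left(r,D \right)} = \frac{\left(9 r - 2\right) \left(-39 - 89\right)}{3} = \frac{\left(-2 + 9 r\right) \left(-128\right)}{3} = \frac{256 - 1152 r}{3} = \frac{256}{3} - 384 r$)
$u{\left(94,74 \right)} + \left(S{\left(43 \right)} - -12791\right) = \left(\frac{256}{3} - 36096\right) + \left(\left(\frac{17}{5} + \frac{1}{5} \cdot 43\right) - -12791\right) = \left(\frac{256}{3} - 36096\right) + \left(\left(\frac{17}{5} + \frac{43}{5}\right) + 12791\right) = - \frac{108032}{3} + \left(12 + 12791\right) = - \frac{108032}{3} + 12803 = - \frac{69623}{3}$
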